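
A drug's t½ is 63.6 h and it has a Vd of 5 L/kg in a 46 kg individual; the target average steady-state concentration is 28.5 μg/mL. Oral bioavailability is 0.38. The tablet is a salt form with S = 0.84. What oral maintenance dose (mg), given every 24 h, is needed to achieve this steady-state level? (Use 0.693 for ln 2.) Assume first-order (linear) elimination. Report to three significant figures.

Total Vd = 5 × 46 = 230.0 L
CL = ln 2 · Vd / t½ = 0.693 × 230.0 / 63.6 = 2.506 L/h
D = CL × Css × τ / F / S = 2.506 × 28.5 × 24 / 0.38 / 0.84 = 5370 mg

5370 mg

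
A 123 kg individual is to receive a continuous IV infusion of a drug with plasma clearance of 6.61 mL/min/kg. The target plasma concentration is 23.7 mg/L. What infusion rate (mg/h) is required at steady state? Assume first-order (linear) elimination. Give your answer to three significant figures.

CL = 6.61 mL/min/kg × 123 kg = 813.0 mL/min = 813.0 × 60/1000 = 48.78 L/h
At steady state, infusion rate equals elimination rate: rate in = CL × Css.
Rate = CL × Css = 48.78 × 23.7 = 1156 mg/h

1160 mg/h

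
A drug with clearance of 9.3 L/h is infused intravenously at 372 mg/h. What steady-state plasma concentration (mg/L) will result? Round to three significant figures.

Css = rate / CL = 372 / 9.300 = 40.00 mg/L

40.0 mg/L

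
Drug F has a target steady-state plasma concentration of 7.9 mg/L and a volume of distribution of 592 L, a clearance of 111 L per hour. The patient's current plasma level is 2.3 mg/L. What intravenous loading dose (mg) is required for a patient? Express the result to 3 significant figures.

LD is governed by Vd — clearance does not enter the loading-dose calculation.
Concentration deficit ΔC = 7.9 − 2.3 = 5.600 mg/L
LD = Vd × ΔC = 592.0 × 5.600 = 3315 mg

3320 mg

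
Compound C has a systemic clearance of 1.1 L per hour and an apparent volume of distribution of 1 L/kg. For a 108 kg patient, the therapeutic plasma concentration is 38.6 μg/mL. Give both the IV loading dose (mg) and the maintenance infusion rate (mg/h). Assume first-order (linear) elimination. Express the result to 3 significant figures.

Total Vd = 1 × 108 = 108.0 L
Loading dose = Vd × C = 108.0 × 38.6 = 4169 mg
Maintenance: replace elimination → rate = CL × Css = 1.100 × 38.6 = 42.46 mg/h

(a) 4170 mg; (b) 42.5 mg/h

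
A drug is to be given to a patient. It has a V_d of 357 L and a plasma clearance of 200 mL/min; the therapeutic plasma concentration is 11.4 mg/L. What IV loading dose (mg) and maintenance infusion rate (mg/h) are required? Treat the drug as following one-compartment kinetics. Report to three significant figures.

Loading dose = Vd × C = 357.0 × 11.4 = 4070 mg
Convert clearance: 200 mL/min × 60 min/h ÷ 1000 mL/L = 12.00 L/h
Infusion rate = 12.00 L/h × 11.4 mg/L = 136.8 mg/h

(a) 4070 mg; (b) 137 mg/h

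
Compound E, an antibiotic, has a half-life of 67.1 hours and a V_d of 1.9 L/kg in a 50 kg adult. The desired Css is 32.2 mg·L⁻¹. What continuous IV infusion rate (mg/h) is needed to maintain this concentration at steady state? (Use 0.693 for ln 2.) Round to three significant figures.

31.6 mg/h

Total Vd = 1.9 × 50 = 95.00 L
k = 0.693/67.1 = 0.01033 h⁻¹, so CL = k·Vd = 0.01033 × 95.00 = 0.9814 L/h
Infusion rate = CL × Css = 0.9814 × 32.2 = 31.60 mg/h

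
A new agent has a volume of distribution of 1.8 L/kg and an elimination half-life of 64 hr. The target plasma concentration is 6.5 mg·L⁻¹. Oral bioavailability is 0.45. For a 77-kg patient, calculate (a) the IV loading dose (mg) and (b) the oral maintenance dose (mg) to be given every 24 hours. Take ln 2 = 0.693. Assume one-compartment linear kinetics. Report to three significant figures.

(a) 901 mg; (b) 520 mg

Total Vd = 1.8 × 77 = 138.6 L
LD = Vd × C = 138.6 × 6.5 = 900.9 mg
CL = 0.693 × Vd / t½ = 0.693 × 138.6 / 64 = 1.501 L/h
D = CL × Css × τ / F = 1.501 × 6.5 × 24 / 0.45 = 520.3 mg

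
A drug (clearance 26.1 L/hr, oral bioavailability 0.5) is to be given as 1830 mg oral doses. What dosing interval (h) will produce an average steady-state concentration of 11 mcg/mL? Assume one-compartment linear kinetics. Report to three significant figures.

3.19 h

F·D/τ = CL·Css → τ = F·D / (CL·Css).
τ = 0.5 × 1830 / (26.1 × 11) = 3.187 h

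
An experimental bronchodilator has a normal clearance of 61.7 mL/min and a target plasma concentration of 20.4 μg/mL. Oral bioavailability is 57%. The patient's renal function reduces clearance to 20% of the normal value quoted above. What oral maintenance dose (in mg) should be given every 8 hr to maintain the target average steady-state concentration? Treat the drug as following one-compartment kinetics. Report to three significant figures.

Convert clearance: 61.7 mL/min × 60 min/h ÷ 1000 mL/L = 3.702 L/h
Patient clearance = 0.2 × 3.702 = 0.7404 L/h
D = CL × Css × τ / F = 0.7404 × 20.4 × 8 / 0.57 = 212.0 mg

212 mg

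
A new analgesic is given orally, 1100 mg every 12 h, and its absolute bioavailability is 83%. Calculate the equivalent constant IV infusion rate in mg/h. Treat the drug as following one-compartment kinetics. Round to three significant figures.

Equivalent systemic input: infusion rate = F·D/τ.
Rate = 0.83 × 1100 / 12 = 76.08 mg/h

76.1 mg/h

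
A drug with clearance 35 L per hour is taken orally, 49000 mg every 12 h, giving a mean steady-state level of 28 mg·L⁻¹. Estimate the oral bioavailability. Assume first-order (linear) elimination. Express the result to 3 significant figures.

0.240

F·D/τ = CL·Css at steady state → F = CL·Css·τ / D.
F = 35 × 28 × 12 / 49000 = 0.240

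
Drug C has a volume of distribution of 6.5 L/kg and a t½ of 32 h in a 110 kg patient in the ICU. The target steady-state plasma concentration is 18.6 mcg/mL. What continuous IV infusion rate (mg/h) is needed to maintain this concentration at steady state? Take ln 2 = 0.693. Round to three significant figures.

288 mg/h

Vd = 6.5 L/kg × 110 kg = 715.0 L
CL = 0.693 × Vd / t½ = 0.693 × 715.0 / 32 = 15.48 L/h
Infusion rate = CL × Css = 15.48 × 18.6 = 287.9 mg/h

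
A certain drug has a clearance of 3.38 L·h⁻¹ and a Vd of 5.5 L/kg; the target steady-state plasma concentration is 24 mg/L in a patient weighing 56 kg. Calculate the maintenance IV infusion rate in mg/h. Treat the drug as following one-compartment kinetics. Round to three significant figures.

Maintenance depends on clearance, not Vd — rate in must match rate out.
Rate = CL × Css = 3.380 × 24 = 81.12 mg/h

81.1 mg/h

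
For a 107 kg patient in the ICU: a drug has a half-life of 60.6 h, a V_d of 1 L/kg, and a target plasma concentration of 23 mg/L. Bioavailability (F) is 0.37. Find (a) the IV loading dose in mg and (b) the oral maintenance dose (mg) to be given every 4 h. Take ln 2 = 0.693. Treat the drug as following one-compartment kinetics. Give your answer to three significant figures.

Vd(total) = 107 kg × 1 L/kg = 107.0 L
LD = Vd × C = 107.0 × 23 = 2461 mg
CL = 0.693 × Vd / t½ = 0.693 × 107.0 / 60.6 = 1.224 L/h
D = CL × Css × τ / F = 1.224 × 23 × 4 / 0.37 = 304.3 mg

(a) 2460 mg; (b) 304 mg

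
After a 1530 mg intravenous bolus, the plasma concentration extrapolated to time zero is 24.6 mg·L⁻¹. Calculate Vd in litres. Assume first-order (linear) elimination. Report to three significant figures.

Immediately after an IV bolus, C₀ = Dose / Vd, so Vd = Dose / C₀.
Vd = 1530 / 24.6 = 62.20 L

62.2 L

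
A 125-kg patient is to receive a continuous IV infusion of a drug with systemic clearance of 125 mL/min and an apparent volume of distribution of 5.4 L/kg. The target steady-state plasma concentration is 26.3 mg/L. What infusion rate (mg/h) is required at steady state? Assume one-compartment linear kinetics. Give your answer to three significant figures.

197 mg/h

Convert clearance: 125 mL/min × 60 min/h ÷ 1000 mL/L = 7.500 L/h
Rate = CL × Css = 7.500 × 26.3 = 197.3 mg/h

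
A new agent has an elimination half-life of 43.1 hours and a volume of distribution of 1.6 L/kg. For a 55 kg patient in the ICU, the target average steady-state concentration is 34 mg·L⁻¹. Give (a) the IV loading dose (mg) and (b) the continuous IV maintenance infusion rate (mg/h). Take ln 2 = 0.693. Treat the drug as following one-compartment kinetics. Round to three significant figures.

(a) 2990 mg; (b) 48.1 mg/h

Total Vd = 1.6 × 55 = 88.00 L
LD = Vd × C = 88.00 × 34 = 2992 mg
CL = 0.693 × Vd / t½ = 0.693 × 88.00 / 43.1 = 1.415 L/h
Infusion rate = CL × Css = 1.415 × 34 = 48.11 mg/h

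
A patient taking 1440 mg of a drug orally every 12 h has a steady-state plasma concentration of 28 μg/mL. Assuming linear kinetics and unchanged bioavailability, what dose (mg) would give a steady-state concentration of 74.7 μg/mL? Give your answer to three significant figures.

3840 mg

With linear kinetics, Css is proportional to dose rate (D/τ) at fixed clearance.
D₂ = D₁ × (Css,target / Css,current) = 1440 × 74.7/28 = 3842 mg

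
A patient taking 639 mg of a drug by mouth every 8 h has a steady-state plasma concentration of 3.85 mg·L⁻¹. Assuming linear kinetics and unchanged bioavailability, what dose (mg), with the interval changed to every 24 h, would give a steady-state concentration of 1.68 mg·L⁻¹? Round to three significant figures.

837 mg

For first-order elimination, Css ∝ F·D/(CL·τ); F and CL are unchanged, so Css ∝ D/τ.
D₂ = D₁ × (Css,target / Css,current) × (τ₂/τ₁) = 639 × (1.68/3.85) × (24/8) = 836.5 mg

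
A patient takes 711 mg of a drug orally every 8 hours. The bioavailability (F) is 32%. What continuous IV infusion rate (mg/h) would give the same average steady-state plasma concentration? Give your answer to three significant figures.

28.4 mg/h

Equivalent systemic input: infusion rate = F·D/τ.
Rate = 0.32 × 711 / 8 = 28.44 mg/h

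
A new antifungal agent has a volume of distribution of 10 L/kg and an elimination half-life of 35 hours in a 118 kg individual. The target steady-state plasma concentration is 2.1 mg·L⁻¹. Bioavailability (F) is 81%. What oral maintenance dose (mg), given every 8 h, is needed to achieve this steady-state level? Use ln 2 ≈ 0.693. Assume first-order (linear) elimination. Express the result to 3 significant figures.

Vd = 10 L/kg × 118 kg = 1180 L
k = 0.693/35 = 0.01980 h⁻¹, so CL = k·Vd = 0.01980 × 1180 = 23.36 L/h
D = CL × Css × τ / F = 23.36 × 2.1 × 8 / 0.81 = 484.5 mg

485 mg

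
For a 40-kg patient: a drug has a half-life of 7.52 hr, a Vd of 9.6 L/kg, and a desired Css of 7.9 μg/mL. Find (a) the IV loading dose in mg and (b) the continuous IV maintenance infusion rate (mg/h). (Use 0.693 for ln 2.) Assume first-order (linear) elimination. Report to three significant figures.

(a) 3030 mg; (b) 280 mg/h

Vd = 9.6 L/kg × 40 kg = 384.0 L
LD = Vd × C = 384.0 × 7.9 = 3034 mg
CL = 0.693 × Vd / t½ = 0.693 × 384.0 / 7.52 = 35.39 L/h
Infusion rate = CL × Css = 35.39 × 7.9 = 279.6 mg/h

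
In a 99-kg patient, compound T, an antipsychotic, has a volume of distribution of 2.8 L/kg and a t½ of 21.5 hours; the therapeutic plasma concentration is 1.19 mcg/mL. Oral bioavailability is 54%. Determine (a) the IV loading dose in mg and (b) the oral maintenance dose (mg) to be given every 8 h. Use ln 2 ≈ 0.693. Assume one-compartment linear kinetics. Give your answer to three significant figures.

(a) 330 mg; (b) 158 mg

Total Vd = 2.8 × 99 = 277.2 L
LD = Vd × C = 277.2 × 1.19 = 329.9 mg
CL = 0.693 × Vd / t½ = 0.693 × 277.2 / 21.5 = 8.935 L/h
D = CL × Css × τ / F = 8.935 × 1.19 × 8 / 0.54 = 157.5 mg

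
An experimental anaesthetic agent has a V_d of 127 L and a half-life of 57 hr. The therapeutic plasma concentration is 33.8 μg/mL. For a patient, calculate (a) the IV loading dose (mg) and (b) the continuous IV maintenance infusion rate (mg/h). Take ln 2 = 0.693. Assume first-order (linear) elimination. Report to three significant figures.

LD = Vd × C = 127.0 × 33.8 = 4293 mg
CL = 0.693 × Vd / t½ = 0.693 × 127.0 / 57 = 1.544 L/h
Infusion rate = CL × Css = 1.544 × 33.8 = 52.19 mg/h

(a) 4290 mg; (b) 52.2 mg/h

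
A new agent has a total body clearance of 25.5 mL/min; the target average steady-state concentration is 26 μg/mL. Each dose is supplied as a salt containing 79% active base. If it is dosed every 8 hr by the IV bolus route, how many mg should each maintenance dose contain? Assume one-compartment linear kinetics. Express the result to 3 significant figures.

403 mg

CL = 25.5 mL/min = 25.5 × 0.06 = 1.530 L/h
D = CL × Css × τ / S = 1.530 × 26 × 8 / 0.79 = 402.8 mg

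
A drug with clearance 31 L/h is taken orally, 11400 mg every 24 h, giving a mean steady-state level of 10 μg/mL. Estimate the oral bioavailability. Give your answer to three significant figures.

F·D/τ = CL·Css at steady state → F = CL·Css·τ / D.
F = 31 × 10 × 24 / 11400 = 0.653

0.653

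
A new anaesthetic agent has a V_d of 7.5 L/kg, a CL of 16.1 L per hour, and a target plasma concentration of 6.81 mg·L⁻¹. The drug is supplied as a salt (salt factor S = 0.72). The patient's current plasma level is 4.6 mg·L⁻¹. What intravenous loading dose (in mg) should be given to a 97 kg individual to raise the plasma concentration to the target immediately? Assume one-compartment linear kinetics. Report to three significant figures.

Vd(total) = 97 kg × 7.5 L/kg = 727.5 L
The loading dose fills Vd to the target concentration; clearance is irrelevant here.
Concentration deficit ΔC = 6.81 − 4.6 = 2.210 mg/L
LD = Vd × ΔC / S = 727.5 × 2.210 / 0.72 = 2233 mg

2230 mg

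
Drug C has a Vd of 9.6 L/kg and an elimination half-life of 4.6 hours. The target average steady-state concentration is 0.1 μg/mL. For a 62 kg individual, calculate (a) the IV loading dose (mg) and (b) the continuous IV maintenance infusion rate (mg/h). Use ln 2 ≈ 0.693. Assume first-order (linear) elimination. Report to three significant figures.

Total Vd = 9.6 × 62 = 595.2 L
LD = Vd × C = 595.2 × 0.1 = 59.52 mg
CL = 0.693 × Vd / t½ = 0.693 × 595.2 / 4.6 = 89.67 L/h
Infusion rate = CL × Css = 89.67 × 0.1 = 8.967 mg/h

(a) 59.5 mg; (b) 8.97 mg/h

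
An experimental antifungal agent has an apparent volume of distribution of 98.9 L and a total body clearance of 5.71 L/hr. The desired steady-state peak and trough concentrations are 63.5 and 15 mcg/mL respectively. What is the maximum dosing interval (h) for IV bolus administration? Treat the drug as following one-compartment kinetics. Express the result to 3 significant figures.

25.0 h

k = CL / Vd = 5.710 / 98.90 = 0.05774 h⁻¹
Between IV bolus doses, concentration decays as C = C₀·e^(−kτ), so C_peak/C_trough = e^(kτ).
τ_max = ln(C_peak/C_trough) / k = ln(63.5/15) / 0.05774 = 1.443 / 0.05774 = 24.99 h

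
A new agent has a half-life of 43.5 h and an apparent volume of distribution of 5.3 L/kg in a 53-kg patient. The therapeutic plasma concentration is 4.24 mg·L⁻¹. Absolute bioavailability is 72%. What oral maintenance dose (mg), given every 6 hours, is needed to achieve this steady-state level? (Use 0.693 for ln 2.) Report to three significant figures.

158 mg

Vd(total) = 53 kg × 5.3 L/kg = 280.9 L
CL = 0.693 × Vd / t½ = 0.693 × 280.9 / 43.5 = 4.475 L/h
D = CL × Css × τ / F = 4.475 × 4.24 × 6 / 0.72 = 158.1 mg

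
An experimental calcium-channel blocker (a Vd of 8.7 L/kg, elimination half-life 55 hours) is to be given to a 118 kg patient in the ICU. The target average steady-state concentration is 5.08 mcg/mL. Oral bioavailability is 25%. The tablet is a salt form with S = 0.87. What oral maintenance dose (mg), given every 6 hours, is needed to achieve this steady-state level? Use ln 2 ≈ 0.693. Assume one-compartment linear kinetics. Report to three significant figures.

1810 mg

Vd = 8.7 L/kg × 118 kg = 1027 L
CL = ln 2 · Vd / t½ = 0.693 × 1027 / 55 = 12.94 L/h
D = CL × Css × τ / F / S = 12.94 × 5.08 × 6 / 0.25 / 0.87 = 1813 mg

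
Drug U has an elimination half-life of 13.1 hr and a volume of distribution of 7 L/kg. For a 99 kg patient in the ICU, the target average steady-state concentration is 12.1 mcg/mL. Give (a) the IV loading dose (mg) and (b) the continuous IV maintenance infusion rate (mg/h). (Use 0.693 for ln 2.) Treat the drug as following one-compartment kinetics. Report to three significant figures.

(a) 8390 mg; (b) 444 mg/h

Vd(total) = 99 kg × 7 L/kg = 693.0 L
LD = Vd × C = 693.0 × 12.1 = 8385 mg
CL = 0.693 × Vd / t½ = 0.693 × 693.0 / 13.1 = 36.66 L/h
Infusion rate = CL × Css = 36.66 × 12.1 = 443.6 mg/h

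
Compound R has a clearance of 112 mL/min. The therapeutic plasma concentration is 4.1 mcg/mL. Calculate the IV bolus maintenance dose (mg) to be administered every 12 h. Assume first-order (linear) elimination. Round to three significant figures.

CL = 112 mL/min = 112 × 0.06 = 6.720 L/h
D = CL × Css × τ = 6.720 × 4.1 × 12 = 330.6 mg

331 mg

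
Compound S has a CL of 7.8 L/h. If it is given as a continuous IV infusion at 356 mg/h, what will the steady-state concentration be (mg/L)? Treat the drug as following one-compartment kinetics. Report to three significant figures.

Css = rate / CL = 356 / 7.800 = 45.64 mg/L

45.6 mg/L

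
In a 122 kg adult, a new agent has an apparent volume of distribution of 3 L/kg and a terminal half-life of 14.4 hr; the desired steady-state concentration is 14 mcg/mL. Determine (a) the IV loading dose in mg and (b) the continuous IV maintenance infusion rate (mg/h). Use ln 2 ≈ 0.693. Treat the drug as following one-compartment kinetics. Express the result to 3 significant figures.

(a) 5120 mg; (b) 247 mg/h

Total Vd = 3 × 122 = 366.0 L
LD = Vd × C = 366.0 × 14 = 5124 mg
CL = 0.693 × Vd / t½ = 0.693 × 366.0 / 14.4 = 17.61 L/h
Infusion rate = CL × Css = 17.61 × 14 = 246.5 mg/h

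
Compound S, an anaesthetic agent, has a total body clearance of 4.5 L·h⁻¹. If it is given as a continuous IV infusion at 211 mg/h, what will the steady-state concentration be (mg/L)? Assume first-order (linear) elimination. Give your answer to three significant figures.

Css = rate / CL = 211 / 4.500 = 46.89 mg/L

46.9 mg/L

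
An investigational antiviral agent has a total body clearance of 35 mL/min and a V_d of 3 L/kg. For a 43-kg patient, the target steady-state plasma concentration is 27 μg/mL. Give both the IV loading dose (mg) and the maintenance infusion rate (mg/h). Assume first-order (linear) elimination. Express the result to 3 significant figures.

(a) 3480 mg; (b) 56.7 mg/h

Total Vd = 3 × 43 = 129.0 L
Loading: fill Vd to C_target → 129.0 L × 27 mg/L = 3483 mg
CL = 35 mL/min × 60/1000 = 2.100 L/h
Maintenance: replace elimination → rate = CL × Css = 2.100 × 27 = 56.70 mg/h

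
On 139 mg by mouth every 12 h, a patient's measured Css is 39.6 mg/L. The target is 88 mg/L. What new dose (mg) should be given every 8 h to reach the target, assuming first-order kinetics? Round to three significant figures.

For first-order elimination, Css ∝ F·D/(CL·τ); F and CL are unchanged, so Css ∝ D/τ.
D₂ = D₁ × (Css,target / Css,current) × (τ₂/τ₁) = 139 × (88/39.6) × (8/12) = 205.9 mg

206 mg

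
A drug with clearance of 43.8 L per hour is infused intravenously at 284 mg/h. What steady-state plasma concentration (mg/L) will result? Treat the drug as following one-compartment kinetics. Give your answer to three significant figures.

6.48 mg/L

Css = rate / CL = 284 / 43.80 = 6.484 mg/L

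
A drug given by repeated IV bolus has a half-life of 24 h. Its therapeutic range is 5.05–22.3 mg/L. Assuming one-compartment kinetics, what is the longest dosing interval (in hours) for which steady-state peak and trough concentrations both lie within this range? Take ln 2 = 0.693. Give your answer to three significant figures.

k = 0.693 / t½ = 0.693 / 24 = 0.02888 h⁻¹
Between IV bolus doses, concentration decays as C = C₀·e^(−kτ), so C_peak/C_trough = e^(kτ).
τ_max = ln(C_peak/C_trough) / k = ln(22.3/5.05) / 0.02888 = 1.485 / 0.02888 = 51.42 h

51.4 h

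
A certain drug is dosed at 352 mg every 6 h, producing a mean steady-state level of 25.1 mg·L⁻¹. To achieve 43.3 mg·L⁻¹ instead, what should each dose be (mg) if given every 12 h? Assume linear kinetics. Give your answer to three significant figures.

With linear kinetics, Css is proportional to dose rate (D/τ) at fixed clearance.
D₂ = D₁ × (Css,target / Css,current) × (τ₂/τ₁) = 352 × (43.3/25.1) × (12/6) = 1214 mg

1210 mg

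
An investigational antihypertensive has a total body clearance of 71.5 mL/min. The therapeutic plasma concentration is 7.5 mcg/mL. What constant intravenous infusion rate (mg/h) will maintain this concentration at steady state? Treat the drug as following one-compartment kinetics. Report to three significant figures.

Convert clearance: 71.5 mL/min × 60 min/h ÷ 1000 mL/L = 4.290 L/h
At steady state, infusion rate equals elimination rate: rate in = CL × Css.
Infusion rate = CL · Css = 4.290 L/h × 7.5 mg/L = 32.18 mg/h

32.2 mg/h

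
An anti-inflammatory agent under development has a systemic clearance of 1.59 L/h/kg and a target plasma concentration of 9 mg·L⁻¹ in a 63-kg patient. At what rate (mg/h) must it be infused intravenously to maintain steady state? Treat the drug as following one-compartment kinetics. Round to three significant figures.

CL = 1.59 L/h/kg × 63 kg = 100.2 L/h
Infusion rate = CL · Css = 100.2 L/h × 9 mg/L = 901.8 mg/h

902 mg/h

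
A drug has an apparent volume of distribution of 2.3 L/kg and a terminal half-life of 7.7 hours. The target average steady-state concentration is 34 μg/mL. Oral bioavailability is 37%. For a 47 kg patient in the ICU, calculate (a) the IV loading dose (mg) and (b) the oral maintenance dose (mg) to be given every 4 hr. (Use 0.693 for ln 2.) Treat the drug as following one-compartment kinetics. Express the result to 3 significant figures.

Total Vd = 2.3 × 47 = 108.1 L
LD = Vd × C = 108.1 × 34 = 3675 mg
CL = 0.693 × Vd / t½ = 0.693 × 108.1 / 7.7 = 9.729 L/h
D = CL × Css × τ / F = 9.729 × 34 × 4 / 0.37 = 3576 mg

(a) 3680 mg; (b) 3580 mg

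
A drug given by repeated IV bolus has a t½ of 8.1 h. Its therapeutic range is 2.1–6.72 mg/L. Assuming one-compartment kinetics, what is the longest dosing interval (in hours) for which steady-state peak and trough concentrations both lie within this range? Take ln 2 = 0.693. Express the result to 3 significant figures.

13.6 h

k = 0.693 / t½ = 0.693 / 8.1 = 0.08556 h⁻¹
Between IV bolus doses, concentration decays as C = C₀·e^(−kτ), so C_peak/C_trough = e^(kτ).
τ_max = ln(C_peak/C_trough) / k = ln(6.72/2.1) / 0.08556 = 1.163 / 0.08556 = 13.59 h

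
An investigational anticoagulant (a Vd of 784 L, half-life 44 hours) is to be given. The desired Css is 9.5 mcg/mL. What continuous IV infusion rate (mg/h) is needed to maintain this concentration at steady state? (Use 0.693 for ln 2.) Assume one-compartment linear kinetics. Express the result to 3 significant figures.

117 mg/h

k = 0.693/44 = 0.01575 h⁻¹, so CL = k·Vd = 0.01575 × 784.0 = 12.35 L/h
Infusion rate = CL × Css = 12.35 × 9.5 = 117.3 mg/h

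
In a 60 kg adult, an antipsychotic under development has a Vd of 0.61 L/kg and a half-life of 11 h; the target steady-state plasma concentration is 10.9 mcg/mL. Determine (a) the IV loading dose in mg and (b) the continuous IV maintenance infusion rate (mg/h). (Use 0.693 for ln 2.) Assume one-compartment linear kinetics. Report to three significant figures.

Total Vd = 0.61 × 60 = 36.60 L
LD = Vd × C = 36.60 × 10.9 = 398.9 mg
CL = 0.693 × Vd / t½ = 0.693 × 36.60 / 11 = 2.306 L/h
Infusion rate = CL × Css = 2.306 × 10.9 = 25.14 mg/h

(a) 399 mg; (b) 25.1 mg/h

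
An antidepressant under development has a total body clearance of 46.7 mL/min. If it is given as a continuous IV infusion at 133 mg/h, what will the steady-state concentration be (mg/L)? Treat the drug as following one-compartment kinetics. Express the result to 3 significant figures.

Convert clearance: 46.7 mL/min × 60 min/h ÷ 1000 mL/L = 2.802 L/h
Css = rate / CL = 133 / 2.802 = 47.47 mg/L

47.5 mg/L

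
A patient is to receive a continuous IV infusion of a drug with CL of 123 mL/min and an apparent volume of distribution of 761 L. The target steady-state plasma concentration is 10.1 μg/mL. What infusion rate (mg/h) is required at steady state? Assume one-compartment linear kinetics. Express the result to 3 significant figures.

74.5 mg/h

CL = 123 mL/min = 123 × 0.06 = 7.380 L/h
R₀ = 7.380 × 10.1 = 74.54 mg/h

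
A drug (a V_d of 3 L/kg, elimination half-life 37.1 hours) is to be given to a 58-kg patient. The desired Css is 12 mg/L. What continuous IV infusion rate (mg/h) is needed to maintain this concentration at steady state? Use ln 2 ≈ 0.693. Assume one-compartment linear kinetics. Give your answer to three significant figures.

Vd = 3 L/kg × 58 kg = 174.0 L
CL = ln 2 · Vd / t½ = 0.693 × 174.0 / 37.1 = 3.250 L/h
Infusion rate = CL × Css = 3.250 × 12 = 39.00 mg/h

39.0 mg/h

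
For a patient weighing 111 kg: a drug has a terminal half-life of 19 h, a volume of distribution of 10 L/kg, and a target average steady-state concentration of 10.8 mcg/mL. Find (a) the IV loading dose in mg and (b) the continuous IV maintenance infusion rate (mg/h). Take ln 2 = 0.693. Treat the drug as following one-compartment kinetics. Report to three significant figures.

Total Vd = 10 × 111 = 1110 L
LD = Vd × C = 1110 × 10.8 = 11990 mg
CL = 0.693 × Vd / t½ = 0.693 × 1110 / 19 = 40.49 L/h
Infusion rate = CL × Css = 40.49 × 10.8 = 437.3 mg/h

(a) 12000 mg; (b) 437 mg/h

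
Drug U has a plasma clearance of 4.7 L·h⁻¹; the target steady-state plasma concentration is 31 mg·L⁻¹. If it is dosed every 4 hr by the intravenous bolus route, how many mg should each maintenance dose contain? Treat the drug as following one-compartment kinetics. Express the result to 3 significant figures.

583 mg

D = CL × Css × τ = 4.700 × 31 × 4 = 582.8 mg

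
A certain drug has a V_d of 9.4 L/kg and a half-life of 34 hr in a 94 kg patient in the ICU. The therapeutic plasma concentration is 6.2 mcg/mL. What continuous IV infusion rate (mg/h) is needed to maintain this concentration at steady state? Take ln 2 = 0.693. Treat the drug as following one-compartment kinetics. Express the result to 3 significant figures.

Total Vd = 9.4 × 94 = 883.6 L
CL = 0.693 × Vd / t½ = 0.693 × 883.6 / 34 = 18.01 L/h
Infusion rate = CL × Css = 18.01 × 6.2 = 111.7 mg/h

112 mg/h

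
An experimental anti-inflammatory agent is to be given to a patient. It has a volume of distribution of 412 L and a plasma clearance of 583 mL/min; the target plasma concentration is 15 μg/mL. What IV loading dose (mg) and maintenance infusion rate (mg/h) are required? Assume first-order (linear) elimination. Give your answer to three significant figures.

(a) 6180 mg; (b) 525 mg/h

Loading dose = Vd × C = 412.0 × 15 = 6180 mg
Convert clearance: 583 mL/min × 60 min/h ÷ 1000 mL/L = 34.98 L/h
Infusion rate = 34.98 L/h × 15 mg/L = 524.7 mg/h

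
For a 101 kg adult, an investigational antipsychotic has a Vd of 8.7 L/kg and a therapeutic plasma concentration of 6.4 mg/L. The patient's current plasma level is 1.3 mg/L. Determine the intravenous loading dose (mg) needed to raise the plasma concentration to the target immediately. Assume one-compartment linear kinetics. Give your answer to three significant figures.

Total Vd = 8.7 × 101 = 878.7 L
Concentration deficit ΔC = 6.4 − 1.3 = 5.100 mg/L
LD = Vd × ΔC = 878.7 × 5.100 = 4481 mg

4480 mg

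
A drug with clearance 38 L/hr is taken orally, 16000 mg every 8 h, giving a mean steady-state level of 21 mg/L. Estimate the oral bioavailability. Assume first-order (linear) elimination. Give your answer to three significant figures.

0.399

F·D/τ = CL·Css at steady state → F = CL·Css·τ / D.
F = 38 × 21 × 8 / 16000 = 0.399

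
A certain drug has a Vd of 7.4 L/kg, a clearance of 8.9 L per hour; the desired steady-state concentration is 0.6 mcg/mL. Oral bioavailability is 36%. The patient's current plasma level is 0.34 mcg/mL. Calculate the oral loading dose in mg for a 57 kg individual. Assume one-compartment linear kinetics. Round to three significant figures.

305 mg

Total Vd = 7.4 × 57 = 421.8 L
Concentration deficit ΔC = 0.6 − 0.34 = 0.2600 mg/L
LD = Vd × ΔC / F = 421.8 × 0.2600 / 0.36 = 304.6 mg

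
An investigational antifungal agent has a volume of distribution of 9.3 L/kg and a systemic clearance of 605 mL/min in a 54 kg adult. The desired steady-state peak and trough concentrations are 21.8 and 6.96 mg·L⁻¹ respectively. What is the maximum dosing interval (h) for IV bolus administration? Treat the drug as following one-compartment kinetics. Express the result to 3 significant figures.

15.8 h

Vd = 9.3 L/kg × 54 kg = 502.2 L
CL = 605 mL/min = 605 × 0.06 = 36.30 L/h
k = CL / Vd = 36.30 / 502.2 = 0.07228 h⁻¹
Between IV bolus doses, concentration decays as C = C₀·e^(−kτ), so C_peak/C_trough = e^(kτ).
τ_max = ln(C_peak/C_trough) / k = ln(21.8/6.96) / 0.07228 = 1.142 / 0.07228 = 15.80 h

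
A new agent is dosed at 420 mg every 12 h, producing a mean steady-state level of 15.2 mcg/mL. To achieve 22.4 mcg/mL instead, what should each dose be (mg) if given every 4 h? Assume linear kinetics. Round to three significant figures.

206 mg

With linear kinetics, Css is proportional to dose rate (D/τ) at fixed clearance.
D₂ = D₁ × (Css,target / Css,current) × (τ₂/τ₁) = 420 × (22.4/15.2) × (4/12) = 206.3 mg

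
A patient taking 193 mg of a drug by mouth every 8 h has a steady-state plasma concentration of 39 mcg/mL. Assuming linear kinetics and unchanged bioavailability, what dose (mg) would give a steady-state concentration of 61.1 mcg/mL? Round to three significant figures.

For first-order elimination, Css ∝ F·D/(CL·τ); F and CL are unchanged, so Css ∝ D/τ.
D₂ = D₁ × (Css,target / Css,current) = 193 × 61.1/39 = 302.4 mg

302 mg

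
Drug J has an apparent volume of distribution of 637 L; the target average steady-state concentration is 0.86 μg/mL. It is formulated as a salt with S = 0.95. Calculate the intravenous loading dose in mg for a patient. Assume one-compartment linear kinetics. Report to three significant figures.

577 mg

The loading dose fills Vd to the target concentration.
LD = Vd × C / S = 637.0 × 0.8600 / 0.95 = 576.7 mg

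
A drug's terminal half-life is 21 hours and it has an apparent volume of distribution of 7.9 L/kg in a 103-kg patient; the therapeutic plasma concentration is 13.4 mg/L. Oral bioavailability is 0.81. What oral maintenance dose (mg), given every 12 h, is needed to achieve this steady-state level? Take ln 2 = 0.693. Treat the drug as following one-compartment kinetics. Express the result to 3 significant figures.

5330 mg

Vd = 7.9 L/kg × 103 kg = 813.7 L
CL = ln 2 · Vd / t½ = 0.693 × 813.7 / 21 = 26.85 L/h
D = CL × Css × τ / F = 26.85 × 13.4 × 12 / 0.81 = 5330 mg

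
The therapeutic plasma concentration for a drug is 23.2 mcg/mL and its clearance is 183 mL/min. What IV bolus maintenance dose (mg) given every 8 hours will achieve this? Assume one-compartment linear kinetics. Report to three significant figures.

2040 mg

Convert clearance: 183 mL/min × 60 min/h ÷ 1000 mL/L = 10.98 L/h
At steady state, dose per interval replaces the amount cleared in that interval: D/τ = CL·Css.
D = CL × Css × τ = 10.98 × 23.2 × 8 = 2038 mg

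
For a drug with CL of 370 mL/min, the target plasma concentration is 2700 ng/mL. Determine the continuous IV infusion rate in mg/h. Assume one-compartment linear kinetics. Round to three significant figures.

59.9 mg/h

CL = 370 mL/min = 370 × 0.06 = 22.20 L/h
C = 2700 ng/mL = 2.700 mg/L
At steady state, infusion rate equals elimination rate: rate in = CL × Css.
Rate = CL × Css = 22.20 × 2.7 = 59.94 mg/h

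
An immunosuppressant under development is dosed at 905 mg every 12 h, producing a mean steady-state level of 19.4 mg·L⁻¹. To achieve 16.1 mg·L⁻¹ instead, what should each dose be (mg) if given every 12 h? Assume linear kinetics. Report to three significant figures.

751 mg

For first-order elimination, Css ∝ F·D/(CL·τ); F and CL are unchanged, so Css ∝ D/τ.
D₂ = D₁ × (Css,target / Css,current) = 905 × 16.1/19.4 = 751.1 mg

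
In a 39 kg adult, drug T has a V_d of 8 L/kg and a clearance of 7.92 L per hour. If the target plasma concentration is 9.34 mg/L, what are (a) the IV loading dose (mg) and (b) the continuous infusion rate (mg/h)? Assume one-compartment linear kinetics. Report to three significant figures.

(a) 2910 mg; (b) 74.0 mg/h

Vd(total) = 39 kg × 8 L/kg = 312.0 L
Loading dose = Vd × C = 312.0 × 9.34 = 2914 mg
Maintenance infusion rate = CL × Css = 7.920 × 9.34 = 73.97 mg/h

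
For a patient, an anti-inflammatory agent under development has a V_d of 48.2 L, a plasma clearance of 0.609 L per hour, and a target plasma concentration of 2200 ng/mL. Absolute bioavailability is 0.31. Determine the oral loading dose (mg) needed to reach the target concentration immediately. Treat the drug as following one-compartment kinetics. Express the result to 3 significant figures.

342 mg

C = 2200 ng/mL = 2.200 mg/L
LD = Vd × C / F = 48.20 × 2.200 / 0.31 = 342.1 mg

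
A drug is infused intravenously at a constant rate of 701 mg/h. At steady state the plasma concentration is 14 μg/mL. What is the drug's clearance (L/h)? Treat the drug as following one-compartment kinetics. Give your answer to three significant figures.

At steady state, infusion rate = CL × Css, so CL = rate / Css.
CL = 701 / 14 = 50.07 L/h

50.1 L/h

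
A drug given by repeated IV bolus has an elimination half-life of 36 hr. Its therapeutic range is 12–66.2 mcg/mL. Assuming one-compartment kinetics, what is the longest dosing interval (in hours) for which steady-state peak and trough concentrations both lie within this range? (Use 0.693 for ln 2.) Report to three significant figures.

88.7 h

k = 0.693 / t½ = 0.693 / 36 = 0.01925 h⁻¹
Between IV bolus doses, concentration decays as C = C₀·e^(−kτ), so C_peak/C_trough = e^(kτ).
τ_max = ln(C_peak/C_trough) / k = ln(66.2/12) / 0.01925 = 1.708 / 0.01925 = 88.73 h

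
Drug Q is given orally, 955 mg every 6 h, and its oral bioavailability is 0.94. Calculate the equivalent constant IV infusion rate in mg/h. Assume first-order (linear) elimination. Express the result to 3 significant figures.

150 mg/h

Equivalent systemic input: infusion rate = F·D/τ.
Rate = 0.94 × 955 / 6 = 149.6 mg/h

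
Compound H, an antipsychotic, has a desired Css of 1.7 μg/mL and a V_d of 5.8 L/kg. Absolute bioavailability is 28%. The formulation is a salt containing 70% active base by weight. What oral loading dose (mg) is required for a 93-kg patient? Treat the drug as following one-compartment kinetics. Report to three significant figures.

Total Vd = 5.8 × 93 = 539.4 L
LD = Vd × C / F / S = 539.4 × 1.700 / 0.28 / 0.7 = 4678 mg

4680 mg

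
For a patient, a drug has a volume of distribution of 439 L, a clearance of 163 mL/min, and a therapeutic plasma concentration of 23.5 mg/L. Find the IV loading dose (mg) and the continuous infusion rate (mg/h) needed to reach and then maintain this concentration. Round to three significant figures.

LD = Vd · C_target = 439.0 × 23.5 = 10320 mg
Convert clearance: 163 mL/min × 60 min/h ÷ 1000 mL/L = 9.780 L/h
Infusion rate = 9.780 L/h × 23.5 mg/L = 229.8 mg/h

(a) 10300 mg; (b) 230 mg/h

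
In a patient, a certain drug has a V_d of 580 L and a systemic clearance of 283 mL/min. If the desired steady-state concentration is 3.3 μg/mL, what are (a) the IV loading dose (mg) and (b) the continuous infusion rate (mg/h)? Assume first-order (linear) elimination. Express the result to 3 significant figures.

(a) 1910 mg; (b) 56.0 mg/h

LD = Vd · C_target = 580.0 × 3.3 = 1914 mg
CL = 283 mL/min × 60/1000 = 16.98 L/h
Maintenance infusion rate = CL × Css = 16.98 × 3.3 = 56.03 mg/h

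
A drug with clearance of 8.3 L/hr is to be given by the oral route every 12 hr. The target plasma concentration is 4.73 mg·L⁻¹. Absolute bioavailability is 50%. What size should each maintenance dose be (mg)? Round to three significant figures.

942 mg

D = CL × Css × τ / F = 8.300 × 4.73 × 12 / 0.5 = 942.2 mg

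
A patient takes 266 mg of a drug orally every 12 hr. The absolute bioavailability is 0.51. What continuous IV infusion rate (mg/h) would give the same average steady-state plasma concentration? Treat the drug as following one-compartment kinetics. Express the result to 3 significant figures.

Equivalent systemic input: infusion rate = F·D/τ.
Rate = 0.51 × 266 / 12 = 11.31 mg/h

11.3 mg/h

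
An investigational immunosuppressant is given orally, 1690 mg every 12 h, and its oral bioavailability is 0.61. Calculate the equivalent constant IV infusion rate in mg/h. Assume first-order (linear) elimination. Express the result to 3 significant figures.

Equivalent systemic input: infusion rate = F·D/τ.
Rate = 0.61 × 1690 / 12 = 85.91 mg/h

85.9 mg/h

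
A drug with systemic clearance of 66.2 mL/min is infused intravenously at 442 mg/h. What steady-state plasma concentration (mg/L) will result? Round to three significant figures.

111 mg/L

Convert clearance: 66.2 mL/min × 60 min/h ÷ 1000 mL/L = 3.972 L/h
Css = rate / CL = 442 / 3.972 = 111.3 mg/L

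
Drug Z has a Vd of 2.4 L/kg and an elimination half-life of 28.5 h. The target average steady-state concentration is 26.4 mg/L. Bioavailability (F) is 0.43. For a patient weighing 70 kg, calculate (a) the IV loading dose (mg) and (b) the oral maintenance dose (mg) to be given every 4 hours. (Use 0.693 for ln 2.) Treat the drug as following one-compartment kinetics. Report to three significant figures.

(a) 4440 mg; (b) 1000 mg

Vd = 2.4 L/kg × 70 kg = 168.0 L
LD = Vd × C = 168.0 × 26.4 = 4435 mg
CL = 0.693 × Vd / t½ = 0.693 × 168.0 / 28.5 = 4.085 L/h
D = CL × Css × τ / F = 4.085 × 26.4 × 4 / 0.43 = 1003 mg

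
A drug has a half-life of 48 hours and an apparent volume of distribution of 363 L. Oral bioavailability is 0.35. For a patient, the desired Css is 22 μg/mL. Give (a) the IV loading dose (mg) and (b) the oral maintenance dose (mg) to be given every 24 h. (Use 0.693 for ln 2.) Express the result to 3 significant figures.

LD = Vd × C = 363.0 × 22 = 7986 mg
CL = 0.693 × Vd / t½ = 0.693 × 363.0 / 48 = 5.241 L/h
D = CL × Css × τ / F = 5.241 × 22 × 24 / 0.35 = 7906 mg

(a) 7990 mg; (b) 7910 mg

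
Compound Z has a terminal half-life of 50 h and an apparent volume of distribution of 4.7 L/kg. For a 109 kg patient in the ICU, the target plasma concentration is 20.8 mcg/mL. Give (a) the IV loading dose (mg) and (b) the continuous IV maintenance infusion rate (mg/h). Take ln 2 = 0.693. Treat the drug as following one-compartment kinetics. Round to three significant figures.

(a) 10700 mg; (b) 148 mg/h

Total Vd = 4.7 × 109 = 512.3 L
LD = Vd × C = 512.3 × 20.8 = 10660 mg
CL = 0.693 × Vd / t½ = 0.693 × 512.3 / 50 = 7.100 L/h
Infusion rate = CL × Css = 7.100 × 20.8 = 147.7 mg/h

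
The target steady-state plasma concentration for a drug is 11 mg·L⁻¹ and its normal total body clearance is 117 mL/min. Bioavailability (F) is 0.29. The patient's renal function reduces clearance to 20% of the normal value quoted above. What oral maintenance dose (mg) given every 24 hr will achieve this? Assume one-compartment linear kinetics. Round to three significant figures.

Convert clearance: 117 mL/min × 60 min/h ÷ 1000 mL/L = 7.020 L/h
Patient clearance = 0.2 × 7.020 = 1.404 L/h
D = CL × Css × τ / F = 1.404 × 11 × 24 / 0.29 = 1278 mg

1280 mg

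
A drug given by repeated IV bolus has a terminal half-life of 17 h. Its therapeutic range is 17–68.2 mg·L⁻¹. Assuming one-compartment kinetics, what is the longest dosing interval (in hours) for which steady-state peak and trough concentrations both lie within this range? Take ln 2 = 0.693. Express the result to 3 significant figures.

34.1 h

k = 0.693 / t½ = 0.693 / 17 = 0.04076 h⁻¹
Between IV bolus doses, concentration decays as C = C₀·e^(−kτ), so C_peak/C_trough = e^(kτ).
τ_max = ln(C_peak/C_trough) / k = ln(68.2/17) / 0.04076 = 1.389 / 0.04076 = 34.08 h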